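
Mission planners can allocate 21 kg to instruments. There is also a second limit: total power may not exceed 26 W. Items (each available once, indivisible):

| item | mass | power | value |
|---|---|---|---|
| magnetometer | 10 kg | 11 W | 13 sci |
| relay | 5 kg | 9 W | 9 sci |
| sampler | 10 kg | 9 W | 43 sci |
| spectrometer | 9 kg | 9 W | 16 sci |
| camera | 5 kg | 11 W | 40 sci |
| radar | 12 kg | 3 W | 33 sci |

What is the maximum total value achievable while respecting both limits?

83 sci

Feasible sets respecting both limits:
- sampler+camera: mass 15, power 20, value 83
- camera+radar: mass 17, power 14, value 73
- sampler+spectrometer: mass 19, power 18, value 59
- magnetometer+sampler: mass 20, power 20, value 56
Best: 83 sci.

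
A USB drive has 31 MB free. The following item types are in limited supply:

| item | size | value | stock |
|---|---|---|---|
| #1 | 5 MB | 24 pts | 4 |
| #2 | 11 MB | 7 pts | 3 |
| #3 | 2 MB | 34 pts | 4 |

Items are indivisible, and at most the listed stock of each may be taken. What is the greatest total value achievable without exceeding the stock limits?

Top feasible selections:
- 4×#1 + 4×#3: size 28, value 232
- 3×#1 + 4×#3: size 23, value 208
- 4×#1 + 3×#3: size 26, value 198
Best: 232 pts.

232 pts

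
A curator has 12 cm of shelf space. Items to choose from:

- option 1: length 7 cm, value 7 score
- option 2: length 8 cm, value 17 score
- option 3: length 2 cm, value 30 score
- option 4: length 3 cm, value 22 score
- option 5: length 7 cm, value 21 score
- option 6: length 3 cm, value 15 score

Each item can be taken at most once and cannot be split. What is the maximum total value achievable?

73 score

This is a 0/1 knapsack; check combinations near the capacity.
- option 3+option 4+option 5: length 2+3+7=12, value 30+22+21=73
- option 3+option 4+option 6: length 2+3+3=8, value 30+22+15=67
- option 3+option 5+option 6: length 2+7+3=12, value 30+21+15=66
Best: 73 score.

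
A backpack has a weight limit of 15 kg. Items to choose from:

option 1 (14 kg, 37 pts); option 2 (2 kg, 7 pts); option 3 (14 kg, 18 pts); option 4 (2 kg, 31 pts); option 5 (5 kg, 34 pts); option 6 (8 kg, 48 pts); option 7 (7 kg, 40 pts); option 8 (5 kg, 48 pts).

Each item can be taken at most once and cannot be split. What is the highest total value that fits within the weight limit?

127 pts

Check high-value combinations within 15 kg:
- option 4+option 6+option 8: weight 2+8+5=15, value 31+48+48=127
- option 2+option 4+option 5+option 8: weight 2+2+5+5=14, value 7+31+34+48=120
- option 4+option 7+option 8: weight 2+7+5=14, value 31+40+48=119
- option 4+option 5+option 8: weight 2+5+5=12, value 31+34+48=113
Best: 127 pts.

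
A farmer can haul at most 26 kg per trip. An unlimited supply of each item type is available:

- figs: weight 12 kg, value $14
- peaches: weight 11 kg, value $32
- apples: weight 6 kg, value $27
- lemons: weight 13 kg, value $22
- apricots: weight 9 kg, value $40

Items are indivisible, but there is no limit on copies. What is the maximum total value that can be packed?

$108

Best value-per-unit is apples at 27/6, and filling with it alone uses weight 4×6=24. No mix of the others beats 4×27 = 108.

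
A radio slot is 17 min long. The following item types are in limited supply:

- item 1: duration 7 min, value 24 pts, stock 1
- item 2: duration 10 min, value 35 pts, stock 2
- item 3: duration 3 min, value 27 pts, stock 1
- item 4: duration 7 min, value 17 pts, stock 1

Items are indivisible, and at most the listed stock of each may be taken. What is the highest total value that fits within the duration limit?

Top feasible selections:
- 1×item 1 + 1×item 3 + 1×item 4: duration 17, value 68
- 1×item 2 + 1×item 3: duration 13, value 62
Best: 68 pts.

68 pts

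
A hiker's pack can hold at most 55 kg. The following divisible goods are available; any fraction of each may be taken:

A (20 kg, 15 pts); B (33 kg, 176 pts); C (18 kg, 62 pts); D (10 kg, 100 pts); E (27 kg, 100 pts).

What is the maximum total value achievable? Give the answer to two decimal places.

320.44

Take in order of value per unit:
- D (100/10 per unit): all 10 → value 100, running total 100.00
- B (176/33 per unit): all 33 → value 176, running total 276.00
- E (100/27 per unit): 12 of 27 → value 12×100/27 = 44.4444, running total 320.44
Total 320.44.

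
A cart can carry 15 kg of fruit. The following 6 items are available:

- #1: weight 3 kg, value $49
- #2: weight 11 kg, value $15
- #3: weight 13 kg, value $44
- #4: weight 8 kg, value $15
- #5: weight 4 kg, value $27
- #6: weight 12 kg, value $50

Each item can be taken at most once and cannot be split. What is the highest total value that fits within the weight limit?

$99

Check high-value combinations within 15 kg:
- #1+#6: weight 3+12=15, value 49+50=99
- #1+#4+#5: weight 3+8+4=15, value 49+15+27=91
- #1+#5: weight 3+4=7, value 49+27=76
- #1+#4: weight 3+8=11, value 49+15=64
Best: $99.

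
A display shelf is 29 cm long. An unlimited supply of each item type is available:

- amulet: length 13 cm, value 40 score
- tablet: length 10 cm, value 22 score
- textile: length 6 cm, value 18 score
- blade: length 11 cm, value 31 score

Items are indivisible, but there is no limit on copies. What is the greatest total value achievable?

85 score

Best value-per-unit is amulet at 40/13; filling with it alone gives 2×40 = 80.
Optimal mix: 3×textile + 1×blade → length 29, value 85.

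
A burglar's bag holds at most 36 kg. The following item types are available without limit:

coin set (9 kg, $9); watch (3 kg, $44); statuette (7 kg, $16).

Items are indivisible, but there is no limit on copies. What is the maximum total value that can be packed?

Best value-per-unit is watch at 44/3, and filling with it alone uses weight 12×3=36. No mix of the others beats 12×44 = 528.

$528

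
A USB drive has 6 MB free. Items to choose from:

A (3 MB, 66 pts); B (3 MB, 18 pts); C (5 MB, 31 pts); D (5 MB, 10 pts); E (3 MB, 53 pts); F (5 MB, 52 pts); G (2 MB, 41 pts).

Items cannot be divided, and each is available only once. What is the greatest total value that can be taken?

119 pts

Check high-value combinations within 6 MB:
- A+E: size 3+3=6, value 66+53=119
- A+G: size 3+2=5, value 66+41=107
- E+G: size 3+2=5, value 53+41=94
- A+B: size 3+3=6, value 66+18=84
Best: 119 pts.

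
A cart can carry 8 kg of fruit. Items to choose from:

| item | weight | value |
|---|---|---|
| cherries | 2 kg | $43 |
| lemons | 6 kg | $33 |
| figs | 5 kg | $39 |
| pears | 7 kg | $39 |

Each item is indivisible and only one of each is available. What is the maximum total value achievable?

Check high-value combinations within 8 kg:
- cherries+figs: weight 2+5=7, value 43+39=82
- cherries+lemons: weight 2+6=8, value 43+33=76
- cherries: weight 2, value 43
- figs: weight 5, value 39
Best: $82.

$82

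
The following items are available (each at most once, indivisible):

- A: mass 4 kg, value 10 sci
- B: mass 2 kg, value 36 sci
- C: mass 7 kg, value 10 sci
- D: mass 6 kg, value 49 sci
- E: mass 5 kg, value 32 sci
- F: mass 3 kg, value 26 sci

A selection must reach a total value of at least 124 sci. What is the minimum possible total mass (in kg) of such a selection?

16

Subsets with value ≥ 124, sorted by total mass:
- B+D+E+F: mass 16, value 143
- A+B+D+E: mass 17, value 127
- A+B+D+E+F: mass 20, value 153
- B+C+D+E: mass 20, value 127
Minimum mass: 16 kg.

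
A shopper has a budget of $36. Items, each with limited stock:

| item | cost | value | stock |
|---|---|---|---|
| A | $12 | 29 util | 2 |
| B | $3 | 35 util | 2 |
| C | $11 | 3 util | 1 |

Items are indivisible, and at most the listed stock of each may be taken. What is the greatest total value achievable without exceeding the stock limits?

Best selections within cost 36 and stock limits:
- 2×A + 2×B: cost 30, value 128
- 1×A + 2×B + 1×C: cost 29, value 102
- 1×A + 2×B: cost 18, value 99
- 2×A + 1×B: cost 27, value 93
Best: 128 util.

128 util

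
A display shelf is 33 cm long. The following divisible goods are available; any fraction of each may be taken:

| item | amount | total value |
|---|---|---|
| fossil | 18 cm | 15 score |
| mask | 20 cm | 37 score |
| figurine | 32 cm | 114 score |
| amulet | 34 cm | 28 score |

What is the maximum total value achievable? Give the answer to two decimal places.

115.85

Take in order of value per unit:
- figurine (114/32 per unit): all 32 → value 114, running total 114.00
- mask (37/20 per unit): 1 of 20 → value 1×37/20 = 1.8500, running total 115.85
Total 115.85.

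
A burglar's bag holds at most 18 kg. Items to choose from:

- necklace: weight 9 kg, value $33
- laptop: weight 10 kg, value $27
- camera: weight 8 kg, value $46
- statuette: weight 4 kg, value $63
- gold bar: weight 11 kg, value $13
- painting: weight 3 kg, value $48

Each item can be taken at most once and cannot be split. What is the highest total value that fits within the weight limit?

$157

This is a 0/1 knapsack; check combinations near the capacity.
- camera+statuette+painting: weight 8+4+3=15, value 46+63+48=157
- necklace+statuette+painting: weight 9+4+3=16, value 33+63+48=144
- laptop+statuette+painting: weight 10+4+3=17, value 27+63+48=138
Best: $157.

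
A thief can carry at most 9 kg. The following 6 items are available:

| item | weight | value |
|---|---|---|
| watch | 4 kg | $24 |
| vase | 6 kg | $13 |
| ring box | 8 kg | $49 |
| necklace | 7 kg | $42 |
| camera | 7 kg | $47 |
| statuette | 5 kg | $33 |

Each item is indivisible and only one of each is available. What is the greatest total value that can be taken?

$57

This is a 0/1 knapsack; check combinations near the capacity.
- watch+statuette: weight 4+5=9, value 24+33=57
- ring box: weight 8, value 49
- camera: weight 7, value 47
- necklace: weight 7, value 42
Best: $57.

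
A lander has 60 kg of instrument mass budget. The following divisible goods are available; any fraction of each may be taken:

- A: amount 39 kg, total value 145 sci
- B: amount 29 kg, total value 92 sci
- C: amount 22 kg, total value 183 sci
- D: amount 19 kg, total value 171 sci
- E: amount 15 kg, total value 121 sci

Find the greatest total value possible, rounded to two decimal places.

Take in order of value per unit:
- D (171/19 per unit): all 19 → value 171, running total 171.00
- C (183/22 per unit): all 22 → value 183, running total 354.00
- E (121/15 per unit): all 15 → value 121, running total 475.00
- A (145/39 per unit): 4 of 39 → value 4×145/39 = 14.8718, running total 489.87
Total 489.87.

489.87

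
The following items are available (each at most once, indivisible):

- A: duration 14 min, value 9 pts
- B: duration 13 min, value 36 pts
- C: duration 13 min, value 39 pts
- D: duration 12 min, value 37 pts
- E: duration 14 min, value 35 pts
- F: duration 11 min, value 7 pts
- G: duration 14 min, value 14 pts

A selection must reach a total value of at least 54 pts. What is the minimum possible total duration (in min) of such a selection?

Subsets with value ≥ 54, sorted by total duration:
- C+D: duration 25, value 76
- B+D: duration 25, value 73
- B+C: duration 26, value 75
- D+E: duration 26, value 72
Minimum duration: 25 min.

25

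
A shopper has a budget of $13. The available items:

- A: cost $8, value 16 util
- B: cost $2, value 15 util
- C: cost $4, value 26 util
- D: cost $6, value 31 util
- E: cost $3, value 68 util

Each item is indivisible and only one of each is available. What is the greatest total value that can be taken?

125 util

Check high-value combinations within $13:
- C+D+E: cost 4+6+3=13, value 26+31+68=125
- B+D+E: cost 2+6+3=11, value 15+31+68=114
- B+C+E: cost 2+4+3=9, value 15+26+68=109
- D+E: cost 6+3=9, value 31+68=99
Best: 125 util.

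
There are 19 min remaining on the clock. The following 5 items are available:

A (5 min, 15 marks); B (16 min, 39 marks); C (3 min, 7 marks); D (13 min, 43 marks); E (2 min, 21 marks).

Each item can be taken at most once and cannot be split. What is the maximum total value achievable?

71 marks

Check high-value combinations within 19 min:
- C+D+E: time 3+13+2=18, value 7+43+21=71
- D+E: time 13+2=15, value 43+21=64
- B+E: time 16+2=18, value 39+21=60
Best: 71 marks.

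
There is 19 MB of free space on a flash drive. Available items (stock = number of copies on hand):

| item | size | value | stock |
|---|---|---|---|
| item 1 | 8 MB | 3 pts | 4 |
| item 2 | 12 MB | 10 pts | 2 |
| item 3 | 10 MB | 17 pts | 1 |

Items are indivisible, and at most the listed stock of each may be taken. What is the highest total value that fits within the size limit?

20 pts

Top feasible selections:
- 1×item 1 + 1×item 3: size 18, value 20
- 1×item 3: size 10, value 17
- 1×item 2: size 12, value 10
Best: 20 pts.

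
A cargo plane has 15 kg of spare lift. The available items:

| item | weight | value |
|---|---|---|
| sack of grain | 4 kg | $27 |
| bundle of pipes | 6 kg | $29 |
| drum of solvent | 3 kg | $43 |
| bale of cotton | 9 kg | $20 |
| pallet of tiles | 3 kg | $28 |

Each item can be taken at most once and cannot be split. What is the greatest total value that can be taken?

Check high-value combinations within 15 kg:
- bundle of pipes+drum of solvent+pallet of tiles: weight 6+3+3=12, value 29+43+28=100
- sack of grain+bundle of pipes+drum of solvent: weight 4+6+3=13, value 27+29+43=99
- sack of grain+drum of solvent+pallet of tiles: weight 4+3+3=10, value 27+43+28=98
Best: $100.

$100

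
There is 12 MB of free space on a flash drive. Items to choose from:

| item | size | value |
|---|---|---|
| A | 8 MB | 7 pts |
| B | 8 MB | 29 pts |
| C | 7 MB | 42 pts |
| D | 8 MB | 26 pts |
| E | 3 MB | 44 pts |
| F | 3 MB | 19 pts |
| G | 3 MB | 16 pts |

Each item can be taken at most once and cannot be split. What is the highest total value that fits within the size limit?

86 pts

Check high-value combinations within 12 MB:
- C+E: size 7+3=10, value 42+44=86
- E+F+G: size 3+3+3=9, value 44+19+16=79
- B+E: size 8+3=11, value 29+44=73
- D+E: size 8+3=11, value 26+44=70
- E+F: size 3+3=6, value 44+19=63
Best: 86 pts.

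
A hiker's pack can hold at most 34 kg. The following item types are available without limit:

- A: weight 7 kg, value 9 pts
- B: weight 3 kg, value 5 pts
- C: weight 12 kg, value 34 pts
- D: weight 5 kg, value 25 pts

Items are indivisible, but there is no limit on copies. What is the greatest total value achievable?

Best value-per-unit is D at 25/5; filling with it alone gives 6×25 = 150.
Optimal mix: 1×B + 6×D → weight 33, value 155.

155 pts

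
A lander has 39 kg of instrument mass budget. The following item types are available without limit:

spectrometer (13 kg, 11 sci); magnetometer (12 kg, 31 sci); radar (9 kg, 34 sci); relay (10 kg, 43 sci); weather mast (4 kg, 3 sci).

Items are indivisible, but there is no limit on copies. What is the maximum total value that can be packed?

Best value-per-unit is relay at 43/10; filling with it alone gives 3×43 = 129.
Optimal mix: 1×radar + 3×relay → mass 39, value 163.

163 sci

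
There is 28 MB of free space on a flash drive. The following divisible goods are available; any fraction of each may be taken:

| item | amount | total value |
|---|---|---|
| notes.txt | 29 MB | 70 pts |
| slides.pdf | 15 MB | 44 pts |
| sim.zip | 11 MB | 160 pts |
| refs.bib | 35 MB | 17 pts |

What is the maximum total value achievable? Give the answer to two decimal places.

208.83

Take in order of value per unit:
- sim.zip (160/11 per unit): all 11 → value 160, running total 160.00
- slides.pdf (44/15 per unit): all 15 → value 44, running total 204.00
- notes.txt (70/29 per unit): 2 of 29 → value 2×70/29 = 4.8276, running total 208.83
Total 208.83.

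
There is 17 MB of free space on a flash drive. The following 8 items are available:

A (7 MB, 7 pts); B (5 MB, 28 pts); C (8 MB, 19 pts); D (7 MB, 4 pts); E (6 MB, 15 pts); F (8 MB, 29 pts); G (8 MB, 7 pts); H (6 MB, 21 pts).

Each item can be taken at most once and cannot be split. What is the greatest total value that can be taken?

64 pts

Check high-value combinations within 17 MB:
- B+E+H: size 5+6+6=17, value 28+15+21=64
- B+F: size 5+8=13, value 28+29=57
- F+H: size 8+6=14, value 29+21=50
- B+H: size 5+6=11, value 28+21=49
- C+F: size 8+8=16, value 19+29=48
Best: 64 pts.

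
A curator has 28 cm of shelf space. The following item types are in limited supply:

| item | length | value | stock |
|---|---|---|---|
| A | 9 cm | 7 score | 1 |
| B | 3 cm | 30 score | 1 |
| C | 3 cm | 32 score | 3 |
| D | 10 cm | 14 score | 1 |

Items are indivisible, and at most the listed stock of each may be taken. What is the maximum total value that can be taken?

Top feasible selections:
- 1×B + 3×C + 1×D: length 22, value 140
- 1×A + 1×B + 3×C: length 21, value 133
Best: 140 score.

140 score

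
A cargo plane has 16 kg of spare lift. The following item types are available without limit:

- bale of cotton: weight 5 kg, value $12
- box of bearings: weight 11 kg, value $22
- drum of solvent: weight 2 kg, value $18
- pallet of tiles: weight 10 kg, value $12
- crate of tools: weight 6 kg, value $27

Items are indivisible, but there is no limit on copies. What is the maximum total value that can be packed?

$144

Best value-per-unit is drum of solvent at 18/2, and filling with it alone uses weight 8×2=16. No mix of the others beats 8×18 = 144.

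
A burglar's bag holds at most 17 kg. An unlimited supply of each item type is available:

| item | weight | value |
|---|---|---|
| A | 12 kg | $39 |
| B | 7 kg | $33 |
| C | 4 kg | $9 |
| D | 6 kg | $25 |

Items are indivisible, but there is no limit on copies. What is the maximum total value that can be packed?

$67

Best value-per-unit is B at 33/7; filling with it alone gives 2×33 = 66.
Optimal mix: 1×B + 1×C + 1×D → weight 17, value 67.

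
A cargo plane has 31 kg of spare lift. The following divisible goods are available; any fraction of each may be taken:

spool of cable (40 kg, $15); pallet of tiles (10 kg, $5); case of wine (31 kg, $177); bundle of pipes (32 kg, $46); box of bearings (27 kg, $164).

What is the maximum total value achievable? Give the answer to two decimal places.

Take in order of value per unit:
- box of bearings (164/27 per unit): all 27 → value 164, running total 164.00
- case of wine (177/31 per unit): 4 of 31 → value 4×177/31 = 22.8387, running total 186.84
Total 186.84.

186.84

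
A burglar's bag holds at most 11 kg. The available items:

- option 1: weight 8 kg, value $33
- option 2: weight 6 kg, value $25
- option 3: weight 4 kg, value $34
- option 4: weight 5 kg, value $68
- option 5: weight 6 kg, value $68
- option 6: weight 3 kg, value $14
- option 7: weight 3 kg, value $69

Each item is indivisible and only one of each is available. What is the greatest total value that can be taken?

Check high-value combinations within 11 kg:
- option 4+option 6+option 7: weight 5+3+3=11, value 68+14+69=151
- option 4+option 7: weight 5+3=8, value 68+69=137
- option 5+option 7: weight 6+3=9, value 68+69=137
Best: $151.

$151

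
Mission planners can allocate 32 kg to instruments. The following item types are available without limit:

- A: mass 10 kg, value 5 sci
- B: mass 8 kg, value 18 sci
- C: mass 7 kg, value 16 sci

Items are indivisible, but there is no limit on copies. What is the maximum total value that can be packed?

72 sci

Best value-per-unit is C at 16/7; filling with it alone gives 4×16 = 64.
Optimal mix: 4×B → mass 32, value 72.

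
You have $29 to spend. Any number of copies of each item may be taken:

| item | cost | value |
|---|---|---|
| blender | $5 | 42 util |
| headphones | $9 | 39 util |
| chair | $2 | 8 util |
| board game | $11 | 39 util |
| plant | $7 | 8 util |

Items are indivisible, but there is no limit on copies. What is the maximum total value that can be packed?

Best value-per-unit is blender at 42/5; filling with it alone gives 5×42 = 210.
Optimal mix: 5×blender + 2×chair → cost 29, value 226.

226 util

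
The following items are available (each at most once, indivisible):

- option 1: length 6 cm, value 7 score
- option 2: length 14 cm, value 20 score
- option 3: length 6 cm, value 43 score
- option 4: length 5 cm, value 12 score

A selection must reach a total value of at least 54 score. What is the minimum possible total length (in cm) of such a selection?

11

Subsets with value ≥ 54, sorted by total length:
- option 3+option 4: length 11, value 55
- option 1+option 3+option 4: length 17, value 62
- option 2+option 3: length 20, value 63
Minimum length: 11 cm.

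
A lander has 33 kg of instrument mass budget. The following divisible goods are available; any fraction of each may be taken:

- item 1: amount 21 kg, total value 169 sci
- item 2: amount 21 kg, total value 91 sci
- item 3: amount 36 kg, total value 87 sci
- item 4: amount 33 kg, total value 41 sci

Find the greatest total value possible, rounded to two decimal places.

221.00

Take in order of value per unit:
- item 1 (169/21 per unit): all 21 → value 169, running total 169.00
- item 2 (91/21 per unit): 12 of 21 → value 12×91/21 = 52.0000, running total 221.00
Total 221.00.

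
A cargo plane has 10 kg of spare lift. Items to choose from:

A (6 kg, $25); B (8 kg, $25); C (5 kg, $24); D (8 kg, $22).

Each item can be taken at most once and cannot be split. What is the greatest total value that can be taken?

Check high-value combinations within 10 kg:
- A: weight 6, value 25
- B: weight 8, value 25
- C: weight 5, value 24
Best: $25.

$25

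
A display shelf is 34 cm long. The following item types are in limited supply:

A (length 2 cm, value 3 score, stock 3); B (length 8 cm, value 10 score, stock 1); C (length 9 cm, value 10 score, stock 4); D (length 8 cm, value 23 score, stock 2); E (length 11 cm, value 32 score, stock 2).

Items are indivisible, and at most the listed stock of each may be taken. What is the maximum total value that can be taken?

93 score

Best selections within length 34 and stock limits:
- 2×A + 1×D + 2×E: length 34, value 93
- 1×A + 1×D + 2×E: length 32, value 90
Best: 93 score.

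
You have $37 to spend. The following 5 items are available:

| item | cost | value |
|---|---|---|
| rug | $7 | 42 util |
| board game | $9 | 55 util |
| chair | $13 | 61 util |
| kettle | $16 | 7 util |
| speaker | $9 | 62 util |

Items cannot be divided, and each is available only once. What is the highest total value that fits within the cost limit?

178 util

Check high-value combinations within $37:
- board game+chair+speaker: cost 9+13+9=31, value 55+61+62=178
- rug+chair+speaker: cost 7+13+9=29, value 42+61+62=165
- rug+board game+speaker: cost 7+9+9=25, value 42+55+62=159
- rug+board game+chair: cost 7+9+13=29, value 42+55+61=158
Best: 178 util.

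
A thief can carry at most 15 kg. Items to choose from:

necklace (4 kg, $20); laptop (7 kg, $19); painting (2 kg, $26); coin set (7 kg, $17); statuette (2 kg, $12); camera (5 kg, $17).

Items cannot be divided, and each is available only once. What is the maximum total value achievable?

$77

This is a 0/1 knapsack; check combinations near the capacity.
- necklace+laptop+painting+statuette: weight 4+7+2+2=15, value 20+19+26+12=77
- necklace+painting+statuette+camera: weight 4+2+2+5=13, value 20+26+12+17=75
- necklace+painting+coin set+statuette: weight 4+2+7+2=15, value 20+26+17+12=75
- necklace+laptop+painting: weight 4+7+2=13, value 20+19+26=65
Best: $77.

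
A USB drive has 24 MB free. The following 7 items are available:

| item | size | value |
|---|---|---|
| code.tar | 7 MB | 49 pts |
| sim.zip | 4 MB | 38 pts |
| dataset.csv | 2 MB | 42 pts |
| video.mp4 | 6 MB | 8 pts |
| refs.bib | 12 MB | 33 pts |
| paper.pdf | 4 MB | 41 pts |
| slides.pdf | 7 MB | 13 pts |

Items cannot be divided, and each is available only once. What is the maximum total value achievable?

183 pts

This is a 0/1 knapsack; check combinations near the capacity.
- code.tar+sim.zip+dataset.csv+paper.pdf+slides.pdf: size 7+4+2+4+7=24, value 49+38+42+41+13=183
- code.tar+sim.zip+dataset.csv+video.mp4+paper.pdf: size 7+4+2+6+4=23, value 49+38+42+8+41=178
- code.tar+sim.zip+dataset.csv+paper.pdf: size 7+4+2+4=17, value 49+38+42+41=170
Best: 183 pts.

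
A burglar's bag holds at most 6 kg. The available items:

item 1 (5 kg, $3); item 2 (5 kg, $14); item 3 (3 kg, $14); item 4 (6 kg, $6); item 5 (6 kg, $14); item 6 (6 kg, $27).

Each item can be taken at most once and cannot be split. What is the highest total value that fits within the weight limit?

$27

Check high-value combinations within 6 kg:
- item 6: weight 6, value 27
- item 3: weight 3, value 14
- item 2: weight 5, value 14
- item 5: weight 6, value 14
- item 4: weight 6, value 6
Best: $27.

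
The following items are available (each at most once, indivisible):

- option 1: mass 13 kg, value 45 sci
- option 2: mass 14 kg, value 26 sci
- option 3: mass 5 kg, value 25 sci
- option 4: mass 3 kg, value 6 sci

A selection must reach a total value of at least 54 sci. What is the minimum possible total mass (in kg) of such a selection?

18

Subsets with value ≥ 54, sorted by total mass:
- option 1+option 3: mass 18, value 70
- option 1+option 3+option 4: mass 21, value 76
- option 2+option 3+option 4: mass 22, value 57
- option 1+option 2: mass 27, value 71
Minimum mass: 18 kg.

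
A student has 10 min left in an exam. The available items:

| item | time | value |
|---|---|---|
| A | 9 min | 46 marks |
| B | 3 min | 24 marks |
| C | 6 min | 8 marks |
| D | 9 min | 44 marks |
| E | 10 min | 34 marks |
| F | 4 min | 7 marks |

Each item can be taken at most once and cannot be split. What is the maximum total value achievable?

Check high-value combinations within 10 min:
- A: time 9, value 46
- D: time 9, value 44
- E: time 10, value 34
- B+C: time 3+6=9, value 24+8=32
Best: 46 marks.

46 marks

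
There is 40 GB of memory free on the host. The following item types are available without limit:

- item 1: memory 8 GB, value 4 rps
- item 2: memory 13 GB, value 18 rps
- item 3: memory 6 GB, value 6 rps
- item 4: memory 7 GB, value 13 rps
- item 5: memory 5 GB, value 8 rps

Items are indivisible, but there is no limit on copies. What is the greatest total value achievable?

73 rps

Best value-per-unit is item 4 at 13/7; filling with it alone gives 5×13 = 65.
Optimal mix: 5×item 4 + 1×item 5 → memory 40, value 73.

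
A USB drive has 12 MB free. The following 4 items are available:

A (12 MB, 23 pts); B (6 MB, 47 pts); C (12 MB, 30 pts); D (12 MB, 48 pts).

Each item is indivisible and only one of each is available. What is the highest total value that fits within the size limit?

Check high-value combinations within 12 MB:
- D: size 12, value 48
- B: size 6, value 47
- C: size 12, value 30
- A: size 12, value 23
Best: 48 pts.

48 pts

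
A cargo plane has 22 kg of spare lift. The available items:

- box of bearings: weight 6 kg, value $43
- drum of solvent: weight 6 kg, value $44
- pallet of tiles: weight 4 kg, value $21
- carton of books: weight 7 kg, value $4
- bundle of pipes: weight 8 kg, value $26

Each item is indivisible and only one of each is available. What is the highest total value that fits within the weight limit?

$113

Check high-value combinations within 22 kg:
- box of bearings+drum of solvent+bundle of pipes: weight 6+6+8=20, value 43+44+26=113
- box of bearings+drum of solvent+pallet of tiles: weight 6+6+4=16, value 43+44+21=108
- drum of solvent+pallet of tiles+bundle of pipes: weight 6+4+8=18, value 44+21+26=91
- box of bearings+drum of solvent+carton of books: weight 6+6+7=19, value 43+44+4=91
- box of bearings+pallet of tiles+bundle of pipes: weight 6+4+8=18, value 43+21+26=90
Best: $113.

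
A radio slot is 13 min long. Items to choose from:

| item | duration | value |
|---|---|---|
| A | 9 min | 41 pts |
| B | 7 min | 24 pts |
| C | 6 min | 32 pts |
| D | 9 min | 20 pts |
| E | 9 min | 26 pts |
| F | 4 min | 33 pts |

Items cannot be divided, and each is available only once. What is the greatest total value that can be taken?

74 pts

Check high-value combinations within 13 min:
- A+F: duration 9+4=13, value 41+33=74
- C+F: duration 6+4=10, value 32+33=65
- E+F: duration 9+4=13, value 26+33=59
Best: 74 pts.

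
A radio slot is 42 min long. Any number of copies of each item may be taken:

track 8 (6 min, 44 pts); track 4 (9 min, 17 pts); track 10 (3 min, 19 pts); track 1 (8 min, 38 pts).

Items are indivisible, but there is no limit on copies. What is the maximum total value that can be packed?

308 pts

Best value-per-unit is track 8 at 44/6, and filling with it alone uses duration 7×6=42. No mix of the others beats 7×44 = 308.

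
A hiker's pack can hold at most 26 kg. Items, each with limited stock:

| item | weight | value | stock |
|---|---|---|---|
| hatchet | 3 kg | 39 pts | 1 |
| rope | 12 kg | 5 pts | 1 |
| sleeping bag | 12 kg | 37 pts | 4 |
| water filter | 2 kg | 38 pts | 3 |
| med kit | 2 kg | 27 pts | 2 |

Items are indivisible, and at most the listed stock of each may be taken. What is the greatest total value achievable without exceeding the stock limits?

244 pts

Top feasible selections:
- 1×hatchet + 1×sleeping bag + 3×water filter + 2×med kit: weight 25, value 244
- 1×hatchet + 1×sleeping bag + 3×water filter + 1×med kit: weight 23, value 217
Best: 244 pts.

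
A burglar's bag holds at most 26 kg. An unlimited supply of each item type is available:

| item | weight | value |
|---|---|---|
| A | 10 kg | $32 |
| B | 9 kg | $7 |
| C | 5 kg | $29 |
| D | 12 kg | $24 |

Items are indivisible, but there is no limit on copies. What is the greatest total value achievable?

Best value-per-unit is C at 29/5, and filling with it alone uses weight 5×5=25. No mix of the others beats 5×29 = 145.

$145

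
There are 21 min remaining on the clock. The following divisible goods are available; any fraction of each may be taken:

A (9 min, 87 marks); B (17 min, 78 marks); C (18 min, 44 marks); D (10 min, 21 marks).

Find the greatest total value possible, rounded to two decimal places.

142.06

Take in order of value per unit:
- A (87/9 per unit): all 9 → value 87, running total 87.00
- B (78/17 per unit): 12 of 17 → value 12×78/17 = 55.0588, running total 142.06
Total 142.06.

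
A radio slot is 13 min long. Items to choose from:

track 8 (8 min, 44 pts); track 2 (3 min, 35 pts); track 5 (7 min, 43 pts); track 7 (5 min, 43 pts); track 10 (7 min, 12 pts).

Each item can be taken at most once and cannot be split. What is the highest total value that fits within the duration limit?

Check high-value combinations within 13 min:
- track 8+track 7: duration 8+5=13, value 44+43=87
- track 5+track 7: duration 7+5=12, value 43+43=86
- track 8+track 2: duration 8+3=11, value 44+35=79
Best: 87 pts.

87 pts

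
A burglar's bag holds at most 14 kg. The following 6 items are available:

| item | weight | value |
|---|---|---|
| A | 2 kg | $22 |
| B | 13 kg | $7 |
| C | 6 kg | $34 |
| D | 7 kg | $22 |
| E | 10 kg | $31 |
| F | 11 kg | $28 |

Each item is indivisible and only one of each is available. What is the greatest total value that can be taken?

This is a 0/1 knapsack; check combinations near the capacity.
- A+C: weight 2+6=8, value 22+34=56
- C+D: weight 6+7=13, value 34+22=56
- A+E: weight 2+10=12, value 22+31=53
- A+F: weight 2+11=13, value 22+28=50
- A+D: weight 2+7=9, value 22+22=44
Best: $56.

$56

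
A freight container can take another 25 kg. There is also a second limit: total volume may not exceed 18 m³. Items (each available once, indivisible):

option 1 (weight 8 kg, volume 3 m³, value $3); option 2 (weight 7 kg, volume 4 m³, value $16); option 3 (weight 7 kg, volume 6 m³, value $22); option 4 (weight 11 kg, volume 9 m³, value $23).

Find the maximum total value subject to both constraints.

Feasible sets respecting both limits:
- option 3+option 4: weight 18, volume 15, value 45
- option 1+option 2+option 3: weight 22, volume 13, value 41
- option 2+option 4: weight 18, volume 13, value 39
Best: $45.

$45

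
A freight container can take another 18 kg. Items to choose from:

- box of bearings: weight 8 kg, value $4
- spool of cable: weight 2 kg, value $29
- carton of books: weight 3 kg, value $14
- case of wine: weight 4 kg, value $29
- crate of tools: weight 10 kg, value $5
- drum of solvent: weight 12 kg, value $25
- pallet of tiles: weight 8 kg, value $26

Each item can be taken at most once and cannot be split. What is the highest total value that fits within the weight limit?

Check high-value combinations within 18 kg:
- spool of cable+carton of books+case of wine+pallet of tiles: weight 2+3+4+8=17, value 29+14+29+26=98
- spool of cable+case of wine+pallet of tiles: weight 2+4+8=14, value 29+29+26=84
- spool of cable+case of wine+drum of solvent: weight 2+4+12=18, value 29+29+25=83
- box of bearings+spool of cable+carton of books+case of wine: weight 8+2+3+4=17, value 4+29+14+29=76
Best: $98.

$98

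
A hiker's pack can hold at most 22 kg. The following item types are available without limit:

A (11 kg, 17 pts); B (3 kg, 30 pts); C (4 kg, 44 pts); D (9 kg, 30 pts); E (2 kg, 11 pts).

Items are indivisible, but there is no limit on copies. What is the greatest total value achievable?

Best value-per-unit is C at 44/4; filling with it alone gives 5×44 = 220.
Optimal mix: 2×B + 4×C → weight 22, value 236.

236 pts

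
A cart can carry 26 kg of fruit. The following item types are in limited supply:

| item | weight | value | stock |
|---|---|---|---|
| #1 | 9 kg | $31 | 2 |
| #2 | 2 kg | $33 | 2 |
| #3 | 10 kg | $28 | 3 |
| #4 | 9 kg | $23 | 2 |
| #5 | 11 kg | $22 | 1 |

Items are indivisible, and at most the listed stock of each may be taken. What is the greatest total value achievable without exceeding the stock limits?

Best selections within weight 26 and stock limits:
- 2×#1 + 2×#2: weight 22, value 128
- 1×#1 + 2×#2 + 1×#3: weight 23, value 125
- 2×#2 + 2×#3: weight 24, value 122
Best: $128.

$128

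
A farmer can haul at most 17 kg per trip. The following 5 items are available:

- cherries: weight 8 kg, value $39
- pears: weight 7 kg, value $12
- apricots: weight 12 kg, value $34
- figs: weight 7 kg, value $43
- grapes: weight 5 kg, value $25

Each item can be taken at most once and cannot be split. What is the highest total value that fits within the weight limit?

$82

This is a 0/1 knapsack; check combinations near the capacity.
- cherries+figs: weight 8+7=15, value 39+43=82
- figs+grapes: weight 7+5=12, value 43+25=68
- cherries+grapes: weight 8+5=13, value 39+25=64
- apricots+grapes: weight 12+5=17, value 34+25=59
Best: $82.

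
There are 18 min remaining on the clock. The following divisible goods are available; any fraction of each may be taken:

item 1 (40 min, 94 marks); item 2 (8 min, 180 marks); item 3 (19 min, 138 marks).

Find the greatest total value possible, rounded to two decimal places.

Take in order of value per unit:
- item 2 (180/8 per unit): all 8 → value 180, running total 180.00
- item 3 (138/19 per unit): 10 of 19 → value 10×138/19 = 72.6316, running total 252.63
Total 252.63.

252.63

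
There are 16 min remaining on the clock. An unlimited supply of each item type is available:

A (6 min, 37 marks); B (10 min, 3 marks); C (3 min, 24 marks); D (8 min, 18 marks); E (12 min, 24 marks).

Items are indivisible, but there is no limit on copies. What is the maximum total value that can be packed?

120 marks

Best value-per-unit is C at 24/3, and filling with it alone uses time 5×3=15. No mix of the others beats 5×24 = 120.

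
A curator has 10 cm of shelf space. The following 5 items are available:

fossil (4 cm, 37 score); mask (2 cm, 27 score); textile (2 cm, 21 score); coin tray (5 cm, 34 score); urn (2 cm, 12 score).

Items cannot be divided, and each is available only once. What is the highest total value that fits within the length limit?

97 score

This is a 0/1 knapsack; check combinations near the capacity.
- fossil+mask+textile+urn: length 4+2+2+2=10, value 37+27+21+12=97
- fossil+mask+textile: length 4+2+2=8, value 37+27+21=85
- mask+textile+coin tray: length 2+2+5=9, value 27+21+34=82
Best: 97 score.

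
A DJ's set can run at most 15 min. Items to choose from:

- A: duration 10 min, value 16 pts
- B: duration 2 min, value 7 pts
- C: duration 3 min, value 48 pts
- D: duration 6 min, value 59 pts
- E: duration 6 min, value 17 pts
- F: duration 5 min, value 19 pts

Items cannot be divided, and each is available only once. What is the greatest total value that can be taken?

Check high-value combinations within 15 min:
- C+D+F: duration 3+6+5=14, value 48+59+19=126
- C+D+E: duration 3+6+6=15, value 48+59+17=124
- B+C+D: duration 2+3+6=11, value 7+48+59=114
Best: 126 pts.

126 pts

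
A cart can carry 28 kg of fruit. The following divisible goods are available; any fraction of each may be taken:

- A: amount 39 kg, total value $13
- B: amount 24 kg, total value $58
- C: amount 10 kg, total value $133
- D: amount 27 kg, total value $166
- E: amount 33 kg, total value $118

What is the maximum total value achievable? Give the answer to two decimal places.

Take in order of value per unit:
- C (133/10 per unit): all 10 → value 133, running total 133.00
- D (166/27 per unit): 18 of 27 → value 18×166/27 = 110.6667, running total 243.67
Total 243.67.

243.67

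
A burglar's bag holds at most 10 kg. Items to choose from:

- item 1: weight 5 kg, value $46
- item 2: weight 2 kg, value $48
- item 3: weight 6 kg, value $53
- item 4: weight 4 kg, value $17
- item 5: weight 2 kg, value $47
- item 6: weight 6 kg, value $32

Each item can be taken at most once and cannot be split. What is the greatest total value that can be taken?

Check high-value combinations within 10 kg:
- item 2+item 3+item 5: weight 2+6+2=10, value 48+53+47=148
- item 1+item 2+item 5: weight 5+2+2=9, value 46+48+47=141
- item 2+item 5+item 6: weight 2+2+6=10, value 48+47+32=127
Best: $148.

$148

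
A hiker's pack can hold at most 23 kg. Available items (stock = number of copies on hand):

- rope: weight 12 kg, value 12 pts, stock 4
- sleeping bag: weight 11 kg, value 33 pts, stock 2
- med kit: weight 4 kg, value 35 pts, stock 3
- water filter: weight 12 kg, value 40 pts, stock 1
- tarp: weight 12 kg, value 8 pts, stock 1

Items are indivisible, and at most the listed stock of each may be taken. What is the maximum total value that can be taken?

Top feasible selections:
- 1×sleeping bag + 3×med kit: weight 23, value 138
- 2×med kit + 1×water filter: weight 20, value 110
- 3×med kit: weight 12, value 105
- 1×sleeping bag + 2×med kit: weight 19, value 103
Best: 138 pts.

138 pts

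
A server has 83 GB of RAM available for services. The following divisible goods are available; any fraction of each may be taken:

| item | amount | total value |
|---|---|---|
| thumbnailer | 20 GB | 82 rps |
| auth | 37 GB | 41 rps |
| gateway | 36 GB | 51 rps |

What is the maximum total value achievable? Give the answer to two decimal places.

162.92

Take in order of value per unit:
- thumbnailer (82/20 per unit): all 20 → value 82, running total 82.00
- gateway (51/36 per unit): all 36 → value 51, running total 133.00
- auth (41/37 per unit): 27 of 37 → value 27×41/37 = 29.9189, running total 162.92
Total 162.92.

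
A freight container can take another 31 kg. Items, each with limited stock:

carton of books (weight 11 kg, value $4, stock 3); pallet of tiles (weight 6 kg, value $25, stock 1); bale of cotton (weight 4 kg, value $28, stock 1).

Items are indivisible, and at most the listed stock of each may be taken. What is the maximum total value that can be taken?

Best selections within weight 31 and stock limits:
- 1×carton of books + 1×pallet of tiles + 1×bale of cotton: weight 21, value 57
- 1×pallet of tiles + 1×bale of cotton: weight 10, value 53
- 2×carton of books + 1×bale of cotton: weight 26, value 36
Best: $57.

$57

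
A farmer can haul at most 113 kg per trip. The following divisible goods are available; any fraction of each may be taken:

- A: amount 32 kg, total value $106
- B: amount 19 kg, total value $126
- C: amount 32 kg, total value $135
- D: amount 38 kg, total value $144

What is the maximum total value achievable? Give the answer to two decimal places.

484.50

Take in order of value per unit:
- B (126/19 per unit): all 19 → value 126, running total 126.00
- C (135/32 per unit): all 32 → value 135, running total 261.00
- D (144/38 per unit): all 38 → value 144, running total 405.00
- A (106/32 per unit): 24 of 32 → value 24×106/32 = 79.5000, running total 484.50
Total 484.50.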